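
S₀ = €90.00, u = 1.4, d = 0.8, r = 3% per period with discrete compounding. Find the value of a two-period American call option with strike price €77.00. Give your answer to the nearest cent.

€24.37

Risk-neutral probability p = (1 + 0.03 − 0.8)/(1.4 − 0.8) = 0.2300/0.6000 = 0.3833
Terminal stock prices: S_uu = 176.4, S_ud = 100.8, S_dd = 57.6
Terminal payoffs (S − K): max(99.4, 0) = 99.4, max(23.8, 0) = 23.8, max(-19.4, 0) = 0
Node u (S = 126): continuation = 1/1.03·[0.3833·99.4000 + 0.6167·23.8000] = 51.2427; exercise value = 49.0000 ≤ continuation, so V_u = 51.2427
Node d (S = 72): continuation = 1/1.03·[0.3833·23.8000 + 0.6167·0.0000] = 8.8576; exercise value = 0.0000 ≤ continuation, so V_d = 8.8576
Node 0 (S = 90): continuation = 1/1.03·[0.3833·51.2427 + 0.6167·8.8576] = 24.3740; exercise value = 13.0000 ≤ continuation, so V_0 = 24.3740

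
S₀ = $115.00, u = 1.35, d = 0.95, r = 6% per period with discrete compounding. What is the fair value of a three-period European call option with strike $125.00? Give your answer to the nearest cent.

$18.50

Risk-neutral probability p = (1 + 0.06 − 0.95)/(1.35 − 0.95) = 0.1100/0.4000 = 0.2750
Terminal stock prices: S_uuu = 282.9, S_uud = 199.1, S_udd = 140.1, S_ddd = 98.6
Terminal payoffs (S − K): max(157.9, 0) = 157.9, max(74.11, 0) = 74.11, max(15.11, 0) = 15.11, max(-26.4, 0) = 0
Node uu (S = 209.6): V_uu = 1/1.06·[0.2750·157.9431 + 0.7250·74.1081] = 91.6630
Node ud (S = 147.5): V_ud = 1/1.06·[0.2750·74.1081 + 0.7250·15.1131] = 29.5630
Node dd (S = 103.8): V_dd = 1/1.06·[0.2750·15.1131 + 0.7250·0.0000] = 3.9209
Node u (S = 155.2): V_u = 1/1.06·[0.2750·91.6630 + 0.7250·29.5630] = 44.0004
Node d (S = 109.2): V_d = 1/1.06·[0.2750·29.5630 + 0.7250·3.9209] = 10.3514
Node 0 (S = 115): V_0 = 1/1.06·[0.2750·44.0004 + 0.7250·10.3514] = 18.4951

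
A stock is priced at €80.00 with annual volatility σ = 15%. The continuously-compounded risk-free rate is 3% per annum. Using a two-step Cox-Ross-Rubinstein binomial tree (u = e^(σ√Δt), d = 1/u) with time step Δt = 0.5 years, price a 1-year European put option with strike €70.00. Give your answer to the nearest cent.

€1.06

CRR parameters: u = e^(σ√Δt) = e^(0.15·√0.5) = 1.1119, d = 1/u = 0.8994
Per-period rate: rΔt = 0.03·0.5 = 0.015, so R = e^0.015 = 1.0151
Risk-neutral probability p = (e^0.015 − 0.8994)/(1.1119 − 0.8994) = 0.1157/0.2125 = 0.5446
Terminal stock prices: S_uu = 98.9, S_ud = 80, S_dd = 64.71
Terminal payoffs (K − S): max(-28.9, 0) = 0, max(-10, 0) = 0, max(5.291, 0) = 5.291
Node u (S = 88.95): V_u = e^(−0.015)·[0.5446·0.0000 + 0.4554·0.0000] = 0.0000
Node d (S = 71.95): V_d = e^(−0.015)·[0.5446·0.0000 + 0.4554·5.2914] = 2.3737
Node 0 (S = 80): V_0 = e^(−0.015)·[0.5446·0.0000 + 0.4554·2.3737] = 1.0649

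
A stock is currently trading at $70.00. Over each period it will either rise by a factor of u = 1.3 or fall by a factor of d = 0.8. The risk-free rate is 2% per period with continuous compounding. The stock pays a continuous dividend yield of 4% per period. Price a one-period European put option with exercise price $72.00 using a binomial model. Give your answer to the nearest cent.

Per-period risk-free factor R = e^0.02 = 1.0202; dividend-adjusted growth = e^(0.02−0.04) = 0.9802.
Risk-neutral probability p = (0.9802 − 0.8)/(1.3 − 0.8) = 0.1802/0.5000 = 0.3604
Terminal stock prices: S_u = 91, S_d = 56
Terminal payoffs (K − S): max(-19, 0) = 0, max(16, 0) = 16
Node 0 (S = 70): V_0 = e^(−0.02)·[0.3604·0.0000 + 0.6396·16.0000] = 10.0310

$10.03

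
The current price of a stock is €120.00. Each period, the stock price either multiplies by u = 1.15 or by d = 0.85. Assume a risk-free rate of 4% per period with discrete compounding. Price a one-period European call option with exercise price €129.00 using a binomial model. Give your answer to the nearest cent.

€5.48

Risk-neutral probability p = (1 + 0.04 − 0.85)/(1.15 − 0.85) = 0.1900/0.3000 = 0.6333
Terminal stock prices: S_u = 138, S_d = 102
Terminal payoffs (S − K): max(9, 0) = 9, max(-27, 0) = 0
Node 0 (S = 120): V_0 = 1/1.04·[0.6333·9.0000 + 0.3667·0.0000] = 5.4808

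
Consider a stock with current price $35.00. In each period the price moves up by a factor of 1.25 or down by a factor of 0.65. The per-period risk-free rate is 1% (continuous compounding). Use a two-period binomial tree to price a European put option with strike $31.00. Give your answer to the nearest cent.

$3.75

Risk-neutral probability p = (e^0.01 − 0.65)/(1.25 − 0.65) = 0.3601/0.6000 = 0.6001
Terminal stock prices: S_uu = 54.69, S_ud = 28.44, S_dd = 14.79
Terminal payoffs (K − S): max(-23.69, 0) = 0, max(2.562, 0) = 2.562, max(16.21, 0) = 16.21
Node u (S = 43.75): V_u = e^(−0.01)·[0.6001·0.0000 + 0.3999·2.5625] = 1.0146
Node d (S = 22.75): V_d = e^(−0.01)·[0.6001·2.5625 + 0.3999·16.2125] = 7.9415
Node 0 (S = 35): V_0 = e^(−0.01)·[0.6001·1.0146 + 0.3999·7.9415] = 3.7471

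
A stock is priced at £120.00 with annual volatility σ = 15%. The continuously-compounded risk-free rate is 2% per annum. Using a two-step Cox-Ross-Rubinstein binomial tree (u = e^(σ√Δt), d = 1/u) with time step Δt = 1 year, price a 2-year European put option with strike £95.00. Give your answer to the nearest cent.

£1.30

CRR parameters: u = e^(σ√Δt) = e^(0.15·√1) = 1.1618, d = 1/u = 0.8607
Per-period rate: rΔt = 0.02·1 = 0.02, so R = e^0.02 = 1.0202
Risk-neutral probability p = (e^0.02 − 0.8607)/(1.1618 − 0.8607) = 0.1595/0.3011 = 0.5297
Terminal stock prices: S_uu = 162, S_ud = 120, S_dd = 88.9
Terminal payoffs (K − S): max(-66.98, 0) = 0, max(-25, 0) = 0, max(6.102, 0) = 6.102
Node u (S = 139.4): V_u = e^(−0.02)·[0.5297·0.0000 + 0.4703·0.0000] = 0.0000
Node d (S = 103.3): V_d = e^(−0.02)·[0.5297·0.0000 + 0.4703·6.1018] = 2.8131
Node 0 (S = 120): V_0 = e^(−0.02)·[0.5297·0.0000 + 0.4703·2.8131] = 1.2969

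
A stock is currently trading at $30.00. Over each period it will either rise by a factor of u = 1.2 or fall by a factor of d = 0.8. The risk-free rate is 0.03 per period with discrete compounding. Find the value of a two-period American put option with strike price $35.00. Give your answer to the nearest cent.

$5.97

Risk-neutral probability p = (1 + 0.03 − 0.8)/(1.2 − 0.8) = 0.2300/0.4000 = 0.5750
Terminal stock prices: S_uu = 43.2, S_ud = 28.8, S_dd = 19.2
Terminal payoffs (K − S): max(-8.2, 0) = 0, max(6.2, 0) = 6.2, max(15.8, 0) = 15.8
Node u (S = 36): continuation = 1/1.03·[0.5750·0.0000 + 0.4250·6.2000] = 2.5583; exercise value = 0.0000 ≤ continuation, so V_u = 2.5583
Node d (S = 24): continuation = 1/1.03·[0.5750·6.2000 + 0.4250·15.8000] = 9.9806; exercise value = 11.0000 > continuation, so V_d = 11.0000 (exercise)
Node 0 (S = 30): continuation = 1/1.03·[0.5750·2.5583 + 0.4250·11.0000] = 5.9670; exercise value = 5.0000 ≤ continuation, so V_0 = 5.9670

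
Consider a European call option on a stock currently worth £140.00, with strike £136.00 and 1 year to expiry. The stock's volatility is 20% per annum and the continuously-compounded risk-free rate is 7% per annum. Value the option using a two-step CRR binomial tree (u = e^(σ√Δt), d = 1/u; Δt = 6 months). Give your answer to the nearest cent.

CRR parameters: u = e^(σ√Δt) = e^(0.2·√0.5) = 1.1519, d = 1/u = 0.8681
Per-period rate: rΔt = 0.07·0.5 = 0.035, so R = e^0.035 = 1.0356
Risk-neutral probability p = (e^0.035 − 0.8681)/(1.1519 − 0.8681) = 0.1675/0.2838 = 0.5902
Terminal stock prices: S_uu = 185.8, S_ud = 140, S_dd = 105.5
Terminal payoffs (S − K): max(49.77, 0) = 49.77, max(4, 0) = 4, max(-30.49, 0) = 0
Node u (S = 161.3): V_u = e^(−0.035)·[0.5902·49.7655 + 0.4098·4.0000] = 29.9451
Node d (S = 121.5): V_d = e^(−0.035)·[0.5902·4.0000 + 0.4098·0.0000] = 2.2797
Node 0 (S = 140): V_0 = e^(−0.035)·[0.5902·29.9451 + 0.4098·2.2797] = 17.9683

£17.97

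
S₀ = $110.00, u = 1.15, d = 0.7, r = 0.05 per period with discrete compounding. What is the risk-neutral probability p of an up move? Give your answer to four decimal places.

p = 0.7778

Risk-neutral probability p = (1 + 0.05 − 0.7)/(1.15 − 0.7) = 0.3500/0.4500 = 0.7778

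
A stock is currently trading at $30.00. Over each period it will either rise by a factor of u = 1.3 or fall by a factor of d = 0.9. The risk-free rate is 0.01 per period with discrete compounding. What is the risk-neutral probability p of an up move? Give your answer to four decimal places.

p = 0.2750

Risk-neutral probability p = (1 + 0.01 − 0.9)/(1.3 − 0.9) = 0.1100/0.4000 = 0.2750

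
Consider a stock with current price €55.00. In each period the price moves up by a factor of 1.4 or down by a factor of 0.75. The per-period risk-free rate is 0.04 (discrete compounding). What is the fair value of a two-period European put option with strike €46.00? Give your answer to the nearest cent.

€4.27

Risk-neutral probability p = (1 + 0.04 − 0.75)/(1.4 − 0.75) = 0.2900/0.6500 = 0.4462
Terminal stock prices: S_uu = 107.8, S_ud = 57.75, S_dd = 30.94
Terminal payoffs (K − S): max(-61.8, 0) = 0, max(-11.75, 0) = 0, max(15.06, 0) = 15.06
Node u (S = 77): V_u = 1/1.04·[0.4462·0.0000 + 0.5538·0.0000] = 0.0000
Node d (S = 41.25): V_d = 1/1.04·[0.4462·0.0000 + 0.5538·15.0625] = 8.0214
Node 0 (S = 55): V_0 = 1/1.04·[0.4462·0.0000 + 0.5538·8.0214] = 4.2718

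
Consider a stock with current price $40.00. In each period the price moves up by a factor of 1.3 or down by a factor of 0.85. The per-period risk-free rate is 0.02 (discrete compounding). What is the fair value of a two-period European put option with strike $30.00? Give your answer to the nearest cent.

Risk-neutral probability p = (1 + 0.02 − 0.85)/(1.3 − 0.85) = 0.1700/0.4500 = 0.3778
Terminal stock prices: S_uu = 67.6, S_ud = 44.2, S_dd = 28.9
Terminal payoffs (K − S): max(-37.6, 0) = 0, max(-14.2, 0) = 0, max(1.1, 0) = 1.1
Node u (S = 52): V_u = 1/1.02·[0.3778·0.0000 + 0.6222·0.0000] = 0.0000
Node d (S = 34): V_d = 1/1.02·[0.3778·0.0000 + 0.6222·1.1000] = 0.6710
Node 0 (S = 40): V_0 = 1/1.02·[0.3778·0.0000 + 0.6222·0.6710] = 0.4093

$0.41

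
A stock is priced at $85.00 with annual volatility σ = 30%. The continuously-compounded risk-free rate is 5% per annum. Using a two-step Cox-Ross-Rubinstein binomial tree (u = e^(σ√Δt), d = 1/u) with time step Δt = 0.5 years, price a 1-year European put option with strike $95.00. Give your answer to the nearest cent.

$13.88

CRR parameters: u = e^(σ√Δt) = e^(0.3·√0.5) = 1.2363, d = 1/u = 0.8089
Per-period rate: rΔt = 0.05·0.5 = 0.025, so R = e^0.025 = 1.0253
Risk-neutral probability p = (e^0.025 − 0.8089)/(1.2363 − 0.8089) = 0.2165/0.4275 = 0.5064
Terminal stock prices: S_uu = 129.9, S_ud = 85, S_dd = 55.61
Terminal payoffs (K − S): max(-34.92, 0) = 0, max(10, 0) = 10, max(39.39, 0) = 39.39
Node u (S = 105.1): V_u = e^(−0.025)·[0.5064·0.0000 + 0.4936·10.0000] = 4.8142
Node d (S = 68.75): V_d = e^(−0.025)·[0.5064·10.0000 + 0.4936·39.3887] = 23.9015
Node 0 (S = 85): V_0 = e^(−0.025)·[0.5064·4.8142 + 0.4936·23.9015] = 13.8845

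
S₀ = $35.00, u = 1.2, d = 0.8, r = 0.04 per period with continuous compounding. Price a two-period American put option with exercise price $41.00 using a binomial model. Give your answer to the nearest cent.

$6.61

Risk-neutral probability p = (e^0.04 − 0.8)/(1.2 − 0.8) = 0.2408/0.4000 = 0.6020
Terminal stock prices: S_uu = 50.4, S_ud = 33.6, S_dd = 22.4
Terminal payoffs (K − S): max(-9.4, 0) = 0, max(7.4, 0) = 7.4, max(18.6, 0) = 18.6
Node u (S = 42): continuation = e^(−0.04)·[0.6020·0.0000 + 0.3980·7.4000] = 2.8295; exercise value = 0.0000 ≤ continuation, so V_u = 2.8295
Node d (S = 28): continuation = e^(−0.04)·[0.6020·7.4000 + 0.3980·18.6000] = 11.3924; exercise value = 13.0000 > continuation, so V_d = 13.0000 (exercise)
Node 0 (S = 35): continuation = e^(−0.04)·[0.6020·2.8295 + 0.3980·13.0000] = 6.6074; exercise value = 6.0000 ≤ continuation, so V_0 = 6.6074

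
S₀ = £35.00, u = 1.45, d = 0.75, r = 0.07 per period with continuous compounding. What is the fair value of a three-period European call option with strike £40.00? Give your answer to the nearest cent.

£9.52

Risk-neutral probability p = (e^0.07 − 0.75)/(1.45 − 0.75) = 0.3225/0.7000 = 0.4607
Terminal stock prices: S_uuu = 106.7, S_uud = 55.19, S_udd = 28.55, S_ddd = 14.77
Terminal payoffs (S − K): max(66.7, 0) = 66.7, max(15.19, 0) = 15.19, max(-11.45, 0) = 0, max(-25.23, 0) = 0
Node uu (S = 73.59): V_uu = e^(−0.07)·[0.4607·66.7019 + 0.5393·15.1906] = 36.2917
Node ud (S = 38.06): V_ud = e^(−0.07)·[0.4607·15.1906 + 0.5393·0.0000] = 6.5256
Node dd (S = 19.69): V_dd = e^(−0.07)·[0.4607·0.0000 + 0.5393·0.0000] = 0.0000
Node u (S = 50.75): V_u = e^(−0.07)·[0.4607·36.2917 + 0.5393·6.5256] = 18.8713
Node d (S = 26.25): V_d = e^(−0.07)·[0.4607·6.5256 + 0.5393·0.0000] = 2.8032
Node 0 (S = 35): V_0 = e^(−0.07)·[0.4607·18.8713 + 0.5393·2.8032] = 9.5162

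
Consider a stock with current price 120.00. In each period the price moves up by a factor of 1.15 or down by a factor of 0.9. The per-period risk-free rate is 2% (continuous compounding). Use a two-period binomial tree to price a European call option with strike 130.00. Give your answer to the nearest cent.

6.37

Risk-neutral probability p = (e^0.02 − 0.9)/(1.15 − 0.9) = 0.1202/0.2500 = 0.4808
Terminal stock prices: S_uu = 158.7, S_ud = 124.2, S_dd = 97.2
Terminal payoffs (S − K): max(28.7, 0) = 28.7, max(-5.8, 0) = 0, max(-32.8, 0) = 0
Node u (S = 138): V_u = e^(−0.02)·[0.4808·28.7000 + 0.5192·0.0000] = 13.5259
Node d (S = 108): V_d = e^(−0.02)·[0.4808·0.0000 + 0.5192·0.0000] = 0.0000
Node 0 (S = 120): V_0 = e^(−0.02)·[0.4808·13.5259 + 0.5192·0.0000] = 6.3745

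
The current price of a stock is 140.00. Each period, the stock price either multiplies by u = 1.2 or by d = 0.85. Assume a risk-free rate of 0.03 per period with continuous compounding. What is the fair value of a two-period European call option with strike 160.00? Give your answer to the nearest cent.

Risk-neutral probability p = (e^0.03 − 0.85)/(1.2 − 0.85) = 0.1805/0.3500 = 0.5156
Terminal stock prices: S_uu = 201.6, S_ud = 142.8, S_dd = 101.1
Terminal payoffs (S − K): max(41.6, 0) = 41.6, max(-17.2, 0) = 0, max(-58.85, 0) = 0
Node u (S = 168): V_u = e^(−0.03)·[0.5156·41.6000 + 0.4844·0.0000] = 20.8144
Node d (S = 119): V_d = e^(−0.03)·[0.5156·0.0000 + 0.4844·0.0000] = 0.0000
Node 0 (S = 140): V_0 = e^(−0.03)·[0.5156·20.8144 + 0.4844·0.0000] = 10.4144

10.41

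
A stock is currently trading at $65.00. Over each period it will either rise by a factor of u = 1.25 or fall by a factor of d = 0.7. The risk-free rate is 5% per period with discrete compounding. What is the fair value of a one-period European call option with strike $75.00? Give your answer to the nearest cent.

Risk-neutral probability p = (1 + 0.05 − 0.7)/(1.25 − 0.7) = 0.3500/0.5500 = 0.6364
Terminal stock prices: S_u = 81.25, S_d = 45.5
Terminal payoffs (S − K): max(6.25, 0) = 6.25, max(-29.5, 0) = 0
Node 0 (S = 65): V_0 = 1/1.05·[0.6364·6.2500 + 0.3636·0.0000] = 3.7879

$3.79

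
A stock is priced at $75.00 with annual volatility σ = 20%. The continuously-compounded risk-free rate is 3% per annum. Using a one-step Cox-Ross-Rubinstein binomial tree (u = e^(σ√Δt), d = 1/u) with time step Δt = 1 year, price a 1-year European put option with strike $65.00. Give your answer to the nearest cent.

$1.65

CRR parameters: u = e^(σ√Δt) = e^(0.2·√1) = 1.2214, d = 1/u = 0.8187
Per-period rate: rΔt = 0.03·1 = 0.03, so R = e^0.03 = 1.0305
Risk-neutral probability p = (e^0.03 − 0.8187)/(1.2214 − 0.8187) = 0.2117/0.4027 = 0.5258
Terminal stock prices: S_u = 91.61, S_d = 61.4
Terminal payoffs (K − S): max(-26.61, 0) = 0, max(3.595, 0) = 3.595
Node 0 (S = 75): V_0 = e^(−0.03)·[0.5258·0.0000 + 0.4742·3.5952] = 1.6545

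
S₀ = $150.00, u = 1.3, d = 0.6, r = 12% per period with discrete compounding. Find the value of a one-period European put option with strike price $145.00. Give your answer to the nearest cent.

Risk-neutral probability p = (1 + 0.12 − 0.6)/(1.3 − 0.6) = 0.5200/0.7000 = 0.7429
Terminal stock prices: S_u = 195, S_d = 90
Terminal payoffs (K − S): max(-50, 0) = 0, max(55, 0) = 55
Node 0 (S = 150): V_0 = 1/1.12·[0.7429·0.0000 + 0.2571·55.0000] = 12.6276

$12.63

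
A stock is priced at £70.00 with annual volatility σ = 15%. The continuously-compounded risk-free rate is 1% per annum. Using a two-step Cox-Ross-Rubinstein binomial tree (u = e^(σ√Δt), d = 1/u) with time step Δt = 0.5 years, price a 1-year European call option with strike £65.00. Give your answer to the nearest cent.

CRR parameters: u = e^(σ√Δt) = e^(0.15·√0.5) = 1.1119, d = 1/u = 0.8994
Per-period rate: rΔt = 0.01·0.5 = 0.005, so R = e^0.005 = 1.0050
Risk-neutral probability p = (e^0.005 − 0.8994)/(1.1119 − 0.8994) = 0.1056/0.2125 = 0.4971
Terminal stock prices: S_uu = 86.54, S_ud = 70, S_dd = 56.62
Terminal payoffs (S − K): max(21.54, 0) = 21.54, max(5, 0) = 5, max(-8.38, 0) = 0
Node u (S = 77.83): V_u = e^(−0.005)·[0.4971·21.5418 + 0.5029·5.0000] = 13.1569
Node d (S = 62.96): V_d = e^(−0.005)·[0.4971·5.0000 + 0.5029·0.0000] = 2.4731
Node 0 (S = 70): V_0 = e^(−0.005)·[0.4971·13.1569 + 0.5029·2.4731] = 7.7451

£7.75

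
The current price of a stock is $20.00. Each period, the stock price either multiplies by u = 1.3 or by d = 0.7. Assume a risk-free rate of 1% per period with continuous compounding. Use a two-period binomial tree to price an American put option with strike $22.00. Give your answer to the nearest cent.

Risk-neutral probability p = (e^0.01 − 0.7)/(1.3 − 0.7) = 0.3101/0.6000 = 0.5168
Terminal stock prices: S_uu = 33.8, S_ud = 18.2, S_dd = 9.8
Terminal payoffs (K − S): max(-11.8, 0) = 0, max(3.8, 0) = 3.8, max(12.2, 0) = 12.2
Node u (S = 26): continuation = e^(−0.01)·[0.5168·0.0000 + 0.4832·3.8000] = 1.8181; exercise value = 0.0000 ≤ continuation, so V_u = 1.8181
Node d (S = 14): continuation = e^(−0.01)·[0.5168·3.8000 + 0.4832·12.2000] = 7.7811; exercise value = 8.0000 > continuation, so V_d = 8.0000 (exercise)
Node 0 (S = 20): continuation = e^(−0.01)·[0.5168·1.8181 + 0.4832·8.0000] = 4.7577; exercise value = 2.0000 ≤ continuation, so V_0 = 4.7577

$4.76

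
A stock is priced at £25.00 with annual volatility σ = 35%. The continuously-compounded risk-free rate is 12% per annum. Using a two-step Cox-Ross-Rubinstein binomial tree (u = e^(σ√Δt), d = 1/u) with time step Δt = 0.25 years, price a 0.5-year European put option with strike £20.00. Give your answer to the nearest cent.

£0.47

CRR parameters: u = e^(σ√Δt) = e^(0.35·√0.25) = 1.1912, d = 1/u = 0.8395
Per-period rate: rΔt = 0.12·0.25 = 0.03, so R = e^0.03 = 1.0305
Risk-neutral probability p = (e^0.03 − 0.8395)/(1.1912 − 0.8395) = 0.1910/0.3518 = 0.5429
Terminal stock prices: S_uu = 35.48, S_ud = 25, S_dd = 17.62
Terminal payoffs (K − S): max(-15.48, 0) = 0, max(-5, 0) = 0, max(2.383, 0) = 2.383
Node u (S = 29.78): V_u = e^(−0.03)·[0.5429·0.0000 + 0.4571·0.0000] = 0.0000
Node d (S = 20.99): V_d = e^(−0.03)·[0.5429·0.0000 + 0.4571·2.3828] = 1.0569
Node 0 (S = 25): V_0 = e^(−0.03)·[0.5429·0.0000 + 0.4571·1.0569] = 0.4688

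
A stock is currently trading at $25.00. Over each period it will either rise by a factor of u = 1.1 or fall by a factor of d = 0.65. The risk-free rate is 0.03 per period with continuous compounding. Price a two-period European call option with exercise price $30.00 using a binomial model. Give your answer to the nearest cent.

Risk-neutral probability p = (e^0.03 − 0.65)/(1.1 − 0.65) = 0.3805/0.4500 = 0.8455
Terminal stock prices: S_uu = 30.25, S_ud = 17.88, S_dd = 10.56
Terminal payoffs (S − K): max(0.25, 0) = 0.25, max(-12.12, 0) = 0, max(-19.44, 0) = 0
Node u (S = 27.5): V_u = e^(−0.03)·[0.8455·0.2500 + 0.1545·0.0000] = 0.2051
Node d (S = 16.25): V_d = e^(−0.03)·[0.8455·0.0000 + 0.1545·0.0000] = 0.0000
Node 0 (S = 25): V_0 = e^(−0.03)·[0.8455·0.2051 + 0.1545·0.0000] = 0.1683

$0.17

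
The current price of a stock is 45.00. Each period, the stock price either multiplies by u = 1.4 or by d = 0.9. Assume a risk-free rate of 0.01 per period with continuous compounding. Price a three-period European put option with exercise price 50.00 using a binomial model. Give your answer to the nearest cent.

Risk-neutral probability p = (e^0.01 − 0.9)/(1.4 − 0.9) = 0.1101/0.5000 = 0.2201
Terminal stock prices: S_uuu = 123.5, S_uud = 79.38, S_udd = 51.03, S_ddd = 32.81
Terminal payoffs (K − S): max(-73.48, 0) = 0, max(-29.38, 0) = 0, max(-1.03, 0) = 0, max(17.19, 0) = 17.19
Node uu (S = 88.2): V_uu = e^(−0.01)·[0.2201·0.0000 + 0.7799·0.0000] = 0.0000
Node ud (S = 56.7): V_ud = e^(−0.01)·[0.2201·0.0000 + 0.7799·0.0000] = 0.0000
Node dd (S = 36.45): V_dd = e^(−0.01)·[0.2201·0.0000 + 0.7799·17.1950] = 13.2769
Node u (S = 63): V_u = e^(−0.01)·[0.2201·0.0000 + 0.7799·0.0000] = 0.0000
Node d (S = 40.5): V_d = e^(−0.01)·[0.2201·0.0000 + 0.7799·13.2769] = 10.2516
Node 0 (S = 45): V_0 = e^(−0.01)·[0.2201·0.0000 + 0.7799·10.2516] = 7.9157

7.92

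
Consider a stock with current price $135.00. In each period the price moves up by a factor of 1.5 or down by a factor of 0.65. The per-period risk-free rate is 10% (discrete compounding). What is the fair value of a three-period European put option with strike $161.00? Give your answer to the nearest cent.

$29.64

Risk-neutral probability p = (1 + 0.1 − 0.65)/(1.5 − 0.65) = 0.4500/0.8500 = 0.5294
Terminal stock prices: S_uuu = 455.6, S_uud = 197.4, S_udd = 85.56, S_ddd = 37.07
Terminal payoffs (K − S): max(-294.6, 0) = 0, max(-36.44, 0) = 0, max(75.44, 0) = 75.44, max(123.9, 0) = 123.9
Node uu (S = 303.8): V_uu = 1/1.1·[0.5294·0.0000 + 0.4706·0.0000] = 0.0000
Node ud (S = 131.6): V_ud = 1/1.1·[0.5294·0.0000 + 0.4706·75.4437] = 32.2754
Node dd (S = 57.04): V_dd = 1/1.1·[0.5294·75.4437 + 0.4706·123.9256] = 89.3261
Node u (S = 202.5): V_u = 1/1.1·[0.5294·0.0000 + 0.4706·32.2754] = 13.8077
Node d (S = 87.75): V_d = 1/1.1·[0.5294·32.2754 + 0.4706·89.3261] = 53.7480
Node 0 (S = 135): V_0 = 1/1.1·[0.5294·13.8077 + 0.4706·53.7480] = 29.6392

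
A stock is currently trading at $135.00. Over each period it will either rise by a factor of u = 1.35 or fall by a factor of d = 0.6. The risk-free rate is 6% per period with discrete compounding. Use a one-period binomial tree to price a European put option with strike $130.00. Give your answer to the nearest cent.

Risk-neutral probability p = (1 + 0.06 − 0.6)/(1.35 − 0.6) = 0.4600/0.7500 = 0.6133
Terminal stock prices: S_u = 182.2, S_d = 81
Terminal payoffs (K − S): max(-52.25, 0) = 0, max(49, 0) = 49
Node 0 (S = 135): V_0 = 1/1.06·[0.6133·0.0000 + 0.3867·49.0000] = 17.8742

$17.87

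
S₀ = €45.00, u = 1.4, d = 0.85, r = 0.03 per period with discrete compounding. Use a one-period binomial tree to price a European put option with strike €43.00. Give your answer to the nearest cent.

€3.10

Risk-neutral probability p = (1 + 0.03 − 0.85)/(1.4 − 0.85) = 0.1800/0.5500 = 0.3273
Terminal stock prices: S_u = 63, S_d = 38.25
Terminal payoffs (K − S): max(-20, 0) = 0, max(4.75, 0) = 4.75
Node 0 (S = 45): V_0 = 1/1.03·[0.3273·0.0000 + 0.6727·4.7500] = 3.1024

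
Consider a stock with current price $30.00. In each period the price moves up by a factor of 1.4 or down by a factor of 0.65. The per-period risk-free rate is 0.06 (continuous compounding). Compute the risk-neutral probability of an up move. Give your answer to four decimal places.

p = 0.5491

Risk-neutral probability p = (e^0.06 − 0.65)/(1.4 − 0.65) = 0.4118/0.7500 = 0.5491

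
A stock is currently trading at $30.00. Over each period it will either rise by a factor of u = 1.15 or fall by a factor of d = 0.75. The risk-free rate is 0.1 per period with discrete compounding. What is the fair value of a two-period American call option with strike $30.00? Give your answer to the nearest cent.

$6.12

Risk-neutral probability p = (1 + 0.1 − 0.75)/(1.15 − 0.75) = 0.3500/0.4000 = 0.8750
Terminal stock prices: S_uu = 39.67, S_ud = 25.88, S_dd = 16.88
Terminal payoffs (S − K): max(9.675, 0) = 9.675, max(-4.125, 0) = 0, max(-13.12, 0) = 0
Node u (S = 34.5): continuation = 1/1.1·[0.8750·9.6750 + 0.1250·0.0000] = 7.6960; exercise value = 4.5000 ≤ continuation, so V_u = 7.6960
Node d (S = 22.5): continuation = 1/1.1·[0.8750·0.0000 + 0.1250·0.0000] = 0.0000; exercise value = 0.0000 ≤ continuation, so V_d = 0.0000
Node 0 (S = 30): continuation = 1/1.1·[0.8750·7.6960 + 0.1250·0.0000] = 6.1218; exercise value = 0.0000 ≤ continuation, so V_0 = 6.1218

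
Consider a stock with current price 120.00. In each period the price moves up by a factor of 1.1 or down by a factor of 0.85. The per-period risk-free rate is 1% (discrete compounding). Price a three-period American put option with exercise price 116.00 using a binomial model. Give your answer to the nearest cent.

Risk-neutral probability p = (1 + 0.01 − 0.85)/(1.1 − 0.85) = 0.1600/0.2500 = 0.6400
Terminal stock prices: S_uuu = 159.7, S_uud = 123.4, S_udd = 95.37, S_ddd = 73.69
Terminal payoffs (K − S): max(-43.72, 0) = 0, max(-7.42, 0) = 0, max(20.63, 0) = 20.63, max(42.31, 0) = 42.31
Node uu (S = 145.2): continuation = 1/1.01·[0.6400·0.0000 + 0.3600·0.0000] = 0.0000; exercise value = 0.0000 ≤ continuation, so V_uu = 0.0000
Node ud (S = 112.2): continuation = 1/1.01·[0.6400·0.0000 + 0.3600·20.6300] = 7.3533; exercise value = 3.8000 ≤ continuation, so V_ud = 7.3533
Node dd (S = 86.7): continuation = 1/1.01·[0.6400·20.6300 + 0.3600·42.3050] = 28.1515; exercise value = 29.3000 > continuation, so V_dd = 29.3000 (exercise)
Node u (S = 132): continuation = 1/1.01·[0.6400·0.0000 + 0.3600·7.3533] = 2.6210; exercise value = 0.0000 ≤ continuation, so V_u = 2.6210
Node d (S = 102): continuation = 1/1.01·[0.6400·7.3533 + 0.3600·29.3000] = 15.1031; exercise value = 14.0000 ≤ continuation, so V_d = 15.1031
Node 0 (S = 120): continuation = 1/1.01·[0.6400·2.6210 + 0.3600·15.1031] = 7.0441; exercise value = 0.0000 ≤ continuation, so V_0 = 7.0441

7.04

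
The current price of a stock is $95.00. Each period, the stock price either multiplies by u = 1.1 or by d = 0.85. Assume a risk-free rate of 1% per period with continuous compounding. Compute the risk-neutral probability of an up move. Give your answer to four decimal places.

p = 0.6402

Risk-neutral probability p = (e^0.01 − 0.85)/(1.1 − 0.85) = 0.1601/0.2500 = 0.6402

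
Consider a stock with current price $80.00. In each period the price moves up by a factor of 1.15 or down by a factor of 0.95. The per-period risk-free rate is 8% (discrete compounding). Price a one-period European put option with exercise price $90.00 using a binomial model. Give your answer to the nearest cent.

$4.54

Risk-neutral probability p = (1 + 0.08 − 0.95)/(1.15 − 0.95) = 0.1300/0.2000 = 0.6500
Terminal stock prices: S_u = 92, S_d = 76
Terminal payoffs (K − S): max(-2, 0) = 0, max(14, 0) = 14
Node 0 (S = 80): V_0 = 1/1.08·[0.6500·0.0000 + 0.3500·14.0000] = 4.5370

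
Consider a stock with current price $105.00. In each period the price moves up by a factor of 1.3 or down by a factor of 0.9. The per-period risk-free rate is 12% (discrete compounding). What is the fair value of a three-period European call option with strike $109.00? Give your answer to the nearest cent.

$29.52

Risk-neutral probability p = (1 + 0.12 − 0.9)/(1.3 − 0.9) = 0.2200/0.4000 = 0.5500
Terminal stock prices: S_uuu = 230.7, S_uud = 159.7, S_udd = 110.6, S_ddd = 76.55
Terminal payoffs (S − K): max(121.7, 0) = 121.7, max(50.71, 0) = 50.71, max(1.565, 0) = 1.565, max(-32.45, 0) = 0
Node uu (S = 177.5): V_uu = 1/1.12·[0.5500·121.6850 + 0.4500·50.7050] = 80.1286
Node ud (S = 122.9): V_ud = 1/1.12·[0.5500·50.7050 + 0.4500·1.5650] = 25.5286
Node dd (S = 85.05): V_dd = 1/1.12·[0.5500·1.5650 + 0.4500·0.0000] = 0.7685
Node u (S = 136.5): V_u = 1/1.12·[0.5500·80.1286 + 0.4500·25.5286] = 49.6059
Node d (S = 94.5): V_d = 1/1.12·[0.5500·25.5286 + 0.4500·0.7685] = 12.8451
Node 0 (S = 105): V_0 = 1/1.12·[0.5500·49.6059 + 0.4500·12.8451] = 29.5210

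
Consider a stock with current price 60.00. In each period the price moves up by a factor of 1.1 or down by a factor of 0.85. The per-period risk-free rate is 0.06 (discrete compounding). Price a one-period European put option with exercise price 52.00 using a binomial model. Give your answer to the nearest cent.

Risk-neutral probability p = (1 + 0.06 − 0.85)/(1.1 − 0.85) = 0.2100/0.2500 = 0.8400
Terminal stock prices: S_u = 66, S_d = 51
Terminal payoffs (K − S): max(-14, 0) = 0, max(1, 0) = 1
Node 0 (S = 60): V_0 = 1/1.06·[0.8400·0.0000 + 0.1600·1.0000] = 0.1509

0.15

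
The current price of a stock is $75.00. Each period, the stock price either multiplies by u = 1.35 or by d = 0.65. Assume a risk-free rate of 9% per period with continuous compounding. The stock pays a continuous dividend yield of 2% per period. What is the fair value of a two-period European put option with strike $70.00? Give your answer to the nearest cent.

$6.70

Per-period risk-free factor R = e^0.09 = 1.0942; dividend-adjusted growth = e^(0.09−0.02) = 1.0725.
Risk-neutral probability p = (1.0725 − 0.65)/(1.35 − 0.65) = 0.4225/0.7000 = 0.6036
Terminal stock prices: S_uu = 136.7, S_ud = 65.81, S_dd = 31.69
Terminal payoffs (K − S): max(-66.69, 0) = 0, max(4.188, 0) = 4.188, max(38.31, 0) = 38.31
Node u (S = 101.2): V_u = e^(−0.09)·[0.6036·0.0000 + 0.3964·4.1875] = 1.5171
Node d (S = 48.75): V_d = e^(−0.09)·[0.6036·4.1875 + 0.3964·38.3125] = 16.1905
Node 0 (S = 75): V_0 = e^(−0.09)·[0.6036·1.5171 + 0.3964·16.1905] = 6.7027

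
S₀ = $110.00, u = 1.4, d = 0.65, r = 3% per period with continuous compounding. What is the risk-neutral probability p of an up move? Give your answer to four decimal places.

Risk-neutral probability p = (e^0.03 − 0.65)/(1.4 − 0.65) = 0.3805/0.7500 = 0.5073

p = 0.5073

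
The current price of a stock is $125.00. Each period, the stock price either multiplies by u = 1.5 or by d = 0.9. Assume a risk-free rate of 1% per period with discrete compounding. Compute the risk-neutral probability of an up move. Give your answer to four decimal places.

p = 0.1833

Risk-neutral probability p = (1 + 0.01 − 0.9)/(1.5 − 0.9) = 0.1100/0.6000 = 0.1833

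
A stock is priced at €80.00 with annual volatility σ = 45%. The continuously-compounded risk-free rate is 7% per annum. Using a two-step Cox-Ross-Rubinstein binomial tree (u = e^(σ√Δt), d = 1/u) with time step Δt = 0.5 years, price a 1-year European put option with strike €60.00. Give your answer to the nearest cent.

CRR parameters: u = e^(σ√Δt) = e^(0.45·√0.5) = 1.3746, d = 1/u = 0.7275
Per-period rate: rΔt = 0.07·0.5 = 0.035, so R = e^0.035 = 1.0356
Risk-neutral probability p = (e^0.035 − 0.7275)/(1.3746 − 0.7275) = 0.3082/0.6472 = 0.4762
Terminal stock prices: S_uu = 151.2, S_ud = 80, S_dd = 42.34
Terminal payoffs (K − S): max(-91.17, 0) = 0, max(-20, 0) = 0, max(17.66, 0) = 17.66
Node u (S = 110): V_u = e^(−0.035)·[0.4762·0.0000 + 0.5238·0.0000] = 0.0000
Node d (S = 58.2): V_d = e^(−0.035)·[0.4762·0.0000 + 0.5238·17.6643] = 8.9351
Node 0 (S = 80): V_0 = e^(−0.035)·[0.4762·0.0000 + 0.5238·8.9351] = 4.5197

€4.52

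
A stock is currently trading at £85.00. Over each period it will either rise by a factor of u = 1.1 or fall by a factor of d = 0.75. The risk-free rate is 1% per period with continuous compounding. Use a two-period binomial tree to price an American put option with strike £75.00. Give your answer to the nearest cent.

Risk-neutral probability p = (e^0.01 − 0.75)/(1.1 − 0.75) = 0.2601/0.3500 = 0.7430
Terminal stock prices: S_uu = 102.9, S_ud = 70.13, S_dd = 47.81
Terminal payoffs (K − S): max(-27.85, 0) = 0, max(4.875, 0) = 4.875, max(27.19, 0) = 27.19
Node u (S = 93.5): continuation = e^(−0.01)·[0.7430·0.0000 + 0.2570·4.8750] = 1.2404; exercise value = 0.0000 ≤ continuation, so V_u = 1.2404
Node d (S = 63.75): continuation = e^(−0.01)·[0.7430·4.8750 + 0.2570·27.1875] = 10.5037; exercise value = 11.2500 > continuation, so V_d = 11.2500 (exercise)
Node 0 (S = 85): continuation = e^(−0.01)·[0.7430·1.2404 + 0.2570·11.2500] = 3.7749; exercise value = 0.0000 ≤ continuation, so V_0 = 3.7749

£3.77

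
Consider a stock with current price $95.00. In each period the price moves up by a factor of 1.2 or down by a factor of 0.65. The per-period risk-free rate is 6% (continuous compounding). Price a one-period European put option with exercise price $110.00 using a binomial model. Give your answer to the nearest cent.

$11.41

Risk-neutral probability p = (e^0.06 − 0.65)/(1.2 − 0.65) = 0.4118/0.5500 = 0.7488
Terminal stock prices: S_u = 114, S_d = 61.75
Terminal payoffs (K − S): max(-4, 0) = 0, max(48.25, 0) = 48.25
Node 0 (S = 95): V_0 = e^(−0.06)·[0.7488·0.0000 + 0.2512·48.2500] = 11.4148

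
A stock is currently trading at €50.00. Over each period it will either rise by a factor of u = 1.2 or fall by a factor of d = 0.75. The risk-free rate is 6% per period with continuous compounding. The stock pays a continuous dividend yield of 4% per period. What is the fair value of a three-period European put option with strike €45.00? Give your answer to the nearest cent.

€3.98

Per-period risk-free factor R = e^0.06 = 1.0618; dividend-adjusted growth = e^(0.06−0.04) = 1.0202.
Risk-neutral probability p = (1.0202 − 0.75)/(1.2 − 0.75) = 0.2702/0.4500 = 0.6004
Terminal stock prices: S_uuu = 86.4, S_uud = 54, S_udd = 33.75, S_ddd = 21.09
Terminal payoffs (K − S): max(-41.4, 0) = 0, max(-9, 0) = 0, max(11.25, 0) = 11.25, max(23.91, 0) = 23.91
Node uu (S = 72): V_uu = e^(−0.06)·[0.6004·0.0000 + 0.3996·0.0000] = 0.0000
Node ud (S = 45): V_ud = e^(−0.06)·[0.6004·0.0000 + 0.3996·11.2500] = 4.2332
Node dd (S = 28.12): V_dd = e^(−0.06)·[0.6004·11.2500 + 0.3996·23.9062] = 15.3572
Node u (S = 60): V_u = e^(−0.06)·[0.6004·0.0000 + 0.3996·4.2332] = 1.5929
Node d (S = 37.5): V_d = e^(−0.06)·[0.6004·4.2332 + 0.3996·15.3572] = 8.1725
Node 0 (S = 50): V_0 = e^(−0.06)·[0.6004·1.5929 + 0.3996·8.1725] = 3.9759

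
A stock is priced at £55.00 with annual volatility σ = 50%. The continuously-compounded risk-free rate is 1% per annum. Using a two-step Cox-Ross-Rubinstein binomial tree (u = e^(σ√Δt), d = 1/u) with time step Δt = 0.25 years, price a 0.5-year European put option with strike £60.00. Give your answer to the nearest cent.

£10.69

CRR parameters: u = e^(σ√Δt) = e^(0.5·√0.25) = 1.2840, d = 1/u = 0.7788
Per-period rate: rΔt = 0.01·0.25 = 0.0025, so R = e^0.0025 = 1.0025
Risk-neutral probability p = (e^0.0025 − 0.7788)/(1.2840 − 0.7788) = 0.2237/0.5052 = 0.4428
Terminal stock prices: S_uu = 90.68, S_ud = 55, S_dd = 33.36
Terminal payoffs (K − S): max(-30.68, 0) = 0, max(5, 0) = 5, max(26.64, 0) = 26.64
Node u (S = 70.62): V_u = e^(−0.0025)·[0.4428·0.0000 + 0.5572·5.0000] = 2.7792
Node d (S = 42.83): V_d = e^(−0.0025)·[0.4428·5.0000 + 0.5572·26.6408] = 17.0161
Node 0 (S = 55): V_0 = e^(−0.0025)·[0.4428·2.7792 + 0.5572·17.0161] = 10.6856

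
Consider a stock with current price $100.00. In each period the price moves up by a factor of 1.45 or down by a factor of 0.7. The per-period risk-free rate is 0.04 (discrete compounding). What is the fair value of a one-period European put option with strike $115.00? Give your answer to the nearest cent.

Risk-neutral probability p = (1 + 0.04 − 0.7)/(1.45 − 0.7) = 0.3400/0.7500 = 0.4533
Terminal stock prices: S_u = 145, S_d = 70
Terminal payoffs (K − S): max(-30, 0) = 0, max(45, 0) = 45
Node 0 (S = 100): V_0 = 1/1.04·[0.4533·0.0000 + 0.5467·45.0000] = 23.6538

$23.65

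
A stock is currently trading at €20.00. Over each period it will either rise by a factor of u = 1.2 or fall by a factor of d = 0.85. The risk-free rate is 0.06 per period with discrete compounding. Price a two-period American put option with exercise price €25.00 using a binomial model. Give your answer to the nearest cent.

€5.00

Risk-neutral probability p = (1 + 0.06 − 0.85)/(1.2 − 0.85) = 0.2100/0.3500 = 0.6000
Terminal stock prices: S_uu = 28.8, S_ud = 20.4, S_dd = 14.45
Terminal payoffs (K − S): max(-3.8, 0) = 0, max(4.6, 0) = 4.6, max(10.55, 0) = 10.55
Node u (S = 24): continuation = 1/1.06·[0.6000·0.0000 + 0.4000·4.6000] = 1.7358; exercise value = 1.0000 ≤ continuation, so V_u = 1.7358
Node d (S = 17): continuation = 1/1.06·[0.6000·4.6000 + 0.4000·10.5500] = 6.5849; exercise value = 8.0000 > continuation, so V_d = 8.0000 (exercise)
Node 0 (S = 20): continuation = 1/1.06·[0.6000·1.7358 + 0.4000·8.0000] = 4.0014; exercise value = 5.0000 > continuation, so V_0 = 5.0000 (exercise)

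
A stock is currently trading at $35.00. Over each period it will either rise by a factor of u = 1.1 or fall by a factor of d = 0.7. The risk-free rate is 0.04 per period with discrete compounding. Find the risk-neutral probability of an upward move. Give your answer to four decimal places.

Risk-neutral probability p = (1 + 0.04 − 0.7)/(1.1 − 0.7) = 0.3400/0.4000 = 0.8500

p = 0.8500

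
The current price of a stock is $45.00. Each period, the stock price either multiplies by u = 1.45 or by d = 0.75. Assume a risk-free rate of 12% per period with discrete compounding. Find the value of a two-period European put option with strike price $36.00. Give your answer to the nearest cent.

$1.89

Risk-neutral probability p = (1 + 0.12 − 0.75)/(1.45 − 0.75) = 0.3700/0.7000 = 0.5286
Terminal stock prices: S_uu = 94.61, S_ud = 48.94, S_dd = 25.31
Terminal payoffs (K − S): max(-58.61, 0) = 0, max(-12.94, 0) = 0, max(10.69, 0) = 10.69
Node u (S = 65.25): V_u = 1/1.12·[0.5286·0.0000 + 0.4714·0.0000] = 0.0000
Node d (S = 33.75): V_d = 1/1.12·[0.5286·0.0000 + 0.4714·10.6875] = 4.4986
Node 0 (S = 45): V_0 = 1/1.12·[0.5286·0.0000 + 0.4714·4.4986] = 1.8935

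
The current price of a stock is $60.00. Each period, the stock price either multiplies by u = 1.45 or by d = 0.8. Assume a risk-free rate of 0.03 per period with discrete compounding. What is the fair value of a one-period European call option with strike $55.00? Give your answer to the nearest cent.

$10.99

Risk-neutral probability p = (1 + 0.03 − 0.8)/(1.45 − 0.8) = 0.2300/0.6500 = 0.3538
Terminal stock prices: S_u = 87, S_d = 48
Terminal payoffs (S − K): max(32, 0) = 32, max(-7, 0) = 0
Node 0 (S = 60): V_0 = 1/1.03·[0.3538·32.0000 + 0.6462·0.0000] = 10.9933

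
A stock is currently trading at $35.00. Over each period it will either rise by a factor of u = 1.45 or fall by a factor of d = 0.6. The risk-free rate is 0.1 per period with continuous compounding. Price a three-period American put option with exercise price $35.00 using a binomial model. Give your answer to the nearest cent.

Risk-neutral probability p = (e^0.1 − 0.6)/(1.45 − 0.6) = 0.5052/0.8500 = 0.5943
Terminal stock prices: S_uuu = 106.7, S_uud = 44.15, S_udd = 18.27, S_ddd = 7.56
Terminal payoffs (K − S): max(-71.7, 0) = 0, max(-9.153, 0) = 0, max(16.73, 0) = 16.73, max(27.44, 0) = 27.44
Node uu (S = 73.59): continuation = e^(−0.1)·[0.5943·0.0000 + 0.4057·0.0000] = 0.0000; exercise value = 0.0000 ≤ continuation, so V_uu = 0.0000
Node ud (S = 30.45): continuation = e^(−0.1)·[0.5943·0.0000 + 0.4057·16.7300] = 6.1412; exercise value = 4.5500 ≤ continuation, so V_ud = 6.1412
Node dd (S = 12.6): continuation = e^(−0.1)·[0.5943·16.7300 + 0.4057·27.4400] = 19.0693; exercise value = 22.4000 > continuation, so V_dd = 22.4000 (exercise)
Node u (S = 50.75): continuation = e^(−0.1)·[0.5943·0.0000 + 0.4057·6.1412] = 2.2543; exercise value = 0.0000 ≤ continuation, so V_u = 2.2543
Node d (S = 21): continuation = e^(−0.1)·[0.5943·6.1412 + 0.4057·22.4000] = 11.5250; exercise value = 14.0000 > continuation, so V_d = 14.0000 (exercise)
Node 0 (S = 35): continuation = e^(−0.1)·[0.5943·2.2543 + 0.4057·14.0000] = 6.3513; exercise value = 0.0000 ≤ continuation, so V_0 = 6.3513

$6.35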